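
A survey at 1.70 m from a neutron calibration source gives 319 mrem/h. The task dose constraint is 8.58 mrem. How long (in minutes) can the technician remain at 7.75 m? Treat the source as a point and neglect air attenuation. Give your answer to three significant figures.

33.5 min

Applying the 1/r² law, rate at 7.75 m:
(1.70/7.75)² = 0.04812, so 319 × 0.04812 = 15.35 mrem/h.
Stay time = 8.58 mrem ÷ 15.35 mrem/h = 0.5590 h = 33.54 min.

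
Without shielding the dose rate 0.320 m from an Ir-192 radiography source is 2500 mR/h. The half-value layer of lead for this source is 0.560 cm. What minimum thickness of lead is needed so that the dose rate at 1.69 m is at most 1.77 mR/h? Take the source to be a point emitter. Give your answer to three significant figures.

3.17 cm

At 1.69 m, distance alone gives (0.320/1.69)² = 0.03585, so 2500 × 0.03585 = 89.62 mR/h.
Further attenuation needed: 89.62/1.77 = 50.63.
n = log₂(50.63) = 5.662 half-value layers.
Thickness = 5.662 × 0.560 cm = 3.171 cm.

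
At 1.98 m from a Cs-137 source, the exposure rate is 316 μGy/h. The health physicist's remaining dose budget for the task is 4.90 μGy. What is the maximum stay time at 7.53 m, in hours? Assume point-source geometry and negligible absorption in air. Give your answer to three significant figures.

0.224 h

Using I₁d₁² = I₂d₂², rate at 7.53 m:
316 × (1.98/7.53)² = 316 × 0.06914 = 21.85 μGy/h.
Stay time = 4.90 μGy ÷ 21.85 μGy/h = 0.2243 h.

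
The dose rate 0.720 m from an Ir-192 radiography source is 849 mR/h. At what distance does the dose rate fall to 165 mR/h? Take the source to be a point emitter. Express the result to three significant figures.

Applying the 1/r² law, d₂ = d₁·√(I₁/I₂).
I₁/I₂ = 849/165 = 5.145, so d₂ = 0.720 × √5.145 = 1.633 m.

1.63 m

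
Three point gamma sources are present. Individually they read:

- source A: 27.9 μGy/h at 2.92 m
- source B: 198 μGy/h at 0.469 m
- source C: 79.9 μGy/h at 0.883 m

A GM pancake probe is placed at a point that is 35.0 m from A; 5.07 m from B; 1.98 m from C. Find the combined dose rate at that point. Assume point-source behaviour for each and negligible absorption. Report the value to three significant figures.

17.8 μGy/h

Each source contributes Iᵢ·(dᵢ/rᵢ)²; contributions add.
A: 27.9 × (2.92/35.0)² = 0.1942 μGy/h
B: 198 × (0.469/5.07)² = 1.694 μGy/h
C: 79.9 × (0.883/1.98)² = 15.89 μGy/h
Total = 0.1942 + 1.694 + 15.89 = 17.78 μGy/h.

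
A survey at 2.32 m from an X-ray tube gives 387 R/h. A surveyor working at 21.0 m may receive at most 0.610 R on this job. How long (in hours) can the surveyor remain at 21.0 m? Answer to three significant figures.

Using I₁d₁² = I₂d₂², rate at 21.0 m:
387 × (2.32/21.0)² = 387 × 0.01220 = 4.721 R/h.
Stay time = 0.610 R ÷ 4.721 R/h = 0.1292 h.

0.129 h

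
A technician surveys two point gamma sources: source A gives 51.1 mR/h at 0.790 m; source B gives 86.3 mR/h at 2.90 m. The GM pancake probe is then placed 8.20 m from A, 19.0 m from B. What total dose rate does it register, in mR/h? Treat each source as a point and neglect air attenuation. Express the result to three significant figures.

By superposition, sum each source's inverse-square contribution:
A: 51.1 × (0.790/8.20)² = 0.4743 mR/h
B: 86.3 × (2.90/19.0)² = 2.010 mR/h
Total = 0.4743 + 2.010 = 2.484 mR/h.

2.48 mR/h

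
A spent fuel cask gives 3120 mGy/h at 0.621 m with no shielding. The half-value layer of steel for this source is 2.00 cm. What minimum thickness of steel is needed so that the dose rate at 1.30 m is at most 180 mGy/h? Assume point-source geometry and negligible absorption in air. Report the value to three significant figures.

3.97 cm

At 1.30 m, distance alone gives 3120 × (0.621/1.30)² = 3120 × 0.2282 = 712.0 mGy/h.
Further attenuation needed: 712.0/180 = 3.956.
n = log₂(3.956) = 1.984 half-value layers.
Thickness = 1.984 × 2.00 cm = 3.968 cm.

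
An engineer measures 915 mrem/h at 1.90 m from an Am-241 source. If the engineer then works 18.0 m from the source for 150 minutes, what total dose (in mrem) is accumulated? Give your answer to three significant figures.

Intensity scales as (d₁/d₂)², so rate at 18.0 m:
915 × (1.90/18.0)² = 915 × 0.01114 = 10.19 mrem/h.
Dose = rate × time = 10.19 mrem/h × 2.500 h = 25.47 mrem.

25.5 mrem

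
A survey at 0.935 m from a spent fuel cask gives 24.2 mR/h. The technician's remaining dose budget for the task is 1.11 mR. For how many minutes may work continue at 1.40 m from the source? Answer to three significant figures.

Using I₁d₁² = I₂d₂², rate at 1.40 m:
(0.935/1.40)² = 0.4460, so 24.2 × 0.4460 = 10.79 mR/h.
Stay time = 1.11 mR ÷ 10.79 mR/h = 0.1029 h = 6.174 min.

6.17 min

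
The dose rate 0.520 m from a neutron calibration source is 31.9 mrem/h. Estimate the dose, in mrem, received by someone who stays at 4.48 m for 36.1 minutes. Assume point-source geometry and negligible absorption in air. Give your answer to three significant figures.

Using I₁d₁² = I₂d₂², rate at 4.48 m:
31.9 × (0.520/4.48)² = 31.9 × 0.01347 = 0.4297 mrem/h.
Dose = rate × time = 0.4297 mrem/h × 0.6017 h = 0.2586 mrem.

0.259 mrem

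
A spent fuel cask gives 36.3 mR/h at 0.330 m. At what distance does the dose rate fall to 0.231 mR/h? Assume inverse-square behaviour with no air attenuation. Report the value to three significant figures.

Since intensity falls as 1/r², d₂ = d₁·√(I₁/I₂).
I₁/I₂ = 36.3/0.231 = 157.1, so d₂ = 0.330 × √157.1 = 4.136 m.

4.14 m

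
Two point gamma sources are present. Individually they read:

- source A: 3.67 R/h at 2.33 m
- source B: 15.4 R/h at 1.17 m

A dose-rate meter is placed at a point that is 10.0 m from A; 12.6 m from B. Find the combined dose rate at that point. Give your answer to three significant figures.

0.332 R/h

Each source contributes Iᵢ·(dᵢ/rᵢ)²; contributions add.
A: 3.67 × (2.33/10.0)² = 0.1992 R/h
B: 15.4 × (1.17/12.6)² = 0.1328 R/h
Total = 0.1992 + 0.1328 = 0.3320 R/h.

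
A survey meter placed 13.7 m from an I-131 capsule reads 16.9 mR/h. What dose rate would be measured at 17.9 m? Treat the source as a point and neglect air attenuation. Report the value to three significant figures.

Using I₁d₁² = I₂d₂², scaling from 13.7 m to 17.9 m:
(13.7/17.9)² = 0.5858, so 16.9 × 0.5858 = 9.900 mR/h.

9.90 mR/h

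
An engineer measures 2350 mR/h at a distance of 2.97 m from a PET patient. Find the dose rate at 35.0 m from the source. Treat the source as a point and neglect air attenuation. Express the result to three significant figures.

Intensity scales as (d₁/d₂)², so the rate at 35.0 m is
(2.97/35.0)² = 0.007201, so 2350 × 0.007201 = 16.92 mR/h.

16.9 mR/h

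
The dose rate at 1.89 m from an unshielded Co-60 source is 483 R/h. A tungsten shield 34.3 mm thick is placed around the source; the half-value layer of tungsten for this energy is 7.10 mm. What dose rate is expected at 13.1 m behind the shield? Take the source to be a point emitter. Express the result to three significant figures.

0.353 R/h

Distance alone: (1.89/13.1)² = 0.02082, so 483 × 0.02082 = 10.06 R/h.
Shield: 34.3/7.10 = 4.831 half-value layers → attenuation 2^(−4.831) = 0.03513.
Combined: 10.06 × 0.03513 = 0.3534 R/h.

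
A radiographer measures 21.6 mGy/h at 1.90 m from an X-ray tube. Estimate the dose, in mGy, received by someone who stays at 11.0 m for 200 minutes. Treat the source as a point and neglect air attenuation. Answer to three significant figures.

2.15 mGy

Intensity scales as (d₁/d₂)², so rate at 11.0 m:
21.6 × (1.90/11.0)² = 21.6 × 0.02983 = 0.6443 mGy/h.
Dose = rate × time = 0.6443 mGy/h × 3.333 h = 2.147 mGy.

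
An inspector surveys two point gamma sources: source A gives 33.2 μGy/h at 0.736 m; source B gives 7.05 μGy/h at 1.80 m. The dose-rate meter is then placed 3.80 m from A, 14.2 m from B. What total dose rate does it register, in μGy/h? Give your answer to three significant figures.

1.36 μGy/h

Each source contributes Iᵢ·(dᵢ/rᵢ)²; contributions add.
A: 33.2 × (0.736/3.80)² = 1.245 μGy/h
B: 7.05 × (1.80/14.2)² = 0.1133 μGy/h
Total = 1.245 + 0.1133 = 1.358 μGy/h.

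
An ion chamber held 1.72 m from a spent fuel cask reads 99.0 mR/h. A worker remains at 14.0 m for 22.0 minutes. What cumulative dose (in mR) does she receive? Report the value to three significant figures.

0.548 mR

Applying the 1/r² law, rate at 14.0 m:
99.0 × (1.72/14.0)² = 99.0 × 0.01509 = 1.494 mR/h.
Dose = rate × time = 1.494 mR/h × 0.3667 h = 0.5478 mR.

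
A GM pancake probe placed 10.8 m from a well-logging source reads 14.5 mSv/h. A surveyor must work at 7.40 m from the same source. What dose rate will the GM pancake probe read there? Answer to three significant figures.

30.9 mSv/h

By the inverse-square law, scaling from 10.8 m to 7.40 m:
14.5 × (10.8/7.40)² = 14.5 × 2.130 = 30.88 mSv/h.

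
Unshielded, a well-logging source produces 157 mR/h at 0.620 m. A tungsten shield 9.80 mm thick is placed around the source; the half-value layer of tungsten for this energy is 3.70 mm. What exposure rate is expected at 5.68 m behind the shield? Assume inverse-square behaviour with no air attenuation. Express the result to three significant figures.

0.298 mR/h

Distance alone: (0.620/5.68)² = 0.01191, so 157 × 0.01191 = 1.870 mR/h.
Shield: 9.80/3.70 = 2.649 half-value layers → attenuation 2^(−2.649) = 0.1594.
Combined: 1.870 × 0.1594 = 0.2981 mR/h.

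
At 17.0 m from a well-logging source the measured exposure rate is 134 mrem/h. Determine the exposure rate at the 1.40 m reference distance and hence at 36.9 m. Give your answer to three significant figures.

19800 mrem/h; 28.4 mrem/h

Intensity scales as (d₁/d₂)², so
At 1.40 m: 134 × (17.0/1.40)² = 134 × 147.4 = 19750 mrem/h
At 36.9 m: (1.40/36.9)² = 0.001439, so 19750 × 0.001439 = 28.42 mrem/h.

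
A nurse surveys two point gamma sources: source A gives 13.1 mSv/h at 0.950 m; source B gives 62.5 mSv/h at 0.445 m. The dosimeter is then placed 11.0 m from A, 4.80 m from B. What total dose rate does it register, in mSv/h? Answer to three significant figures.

0.635 mSv/h

Each source contributes Iᵢ·(dᵢ/rᵢ)²; contributions add.
A: 13.1 × (0.950/11.0)² = 0.09771 mSv/h
B: 62.5 × (0.445/4.80)² = 0.5372 mSv/h
Total = 0.09771 + 0.5372 = 0.6349 mSv/h.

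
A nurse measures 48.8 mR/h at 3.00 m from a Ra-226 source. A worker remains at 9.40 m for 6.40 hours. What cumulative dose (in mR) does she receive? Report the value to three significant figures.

31.8 mR

Applying the 1/r² law, rate at 9.40 m:
48.8 × (3.00/9.40)² = 48.8 × 0.1019 = 4.973 mR/h.
Dose = rate × time = 4.973 mR/h × 6.400 h = 31.83 mR.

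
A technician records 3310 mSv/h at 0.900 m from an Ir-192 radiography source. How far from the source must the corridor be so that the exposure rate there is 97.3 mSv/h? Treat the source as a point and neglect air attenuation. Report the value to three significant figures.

Since intensity falls as 1/r², d₂ = d₁·√(I₁/I₂).
I₁/I₂ = 3310/97.3 = 34.02, so d₂ = 0.900 × √34.02 = 5.249 m.

5.25 m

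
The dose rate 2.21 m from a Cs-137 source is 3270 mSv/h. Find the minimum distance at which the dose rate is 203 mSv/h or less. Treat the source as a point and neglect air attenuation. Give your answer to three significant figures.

By the inverse-square law, d₂ = d₁·√(I₁/I₂).
I₁/I₂ = 3270/203 = 16.11, so d₂ = 2.21 × √16.11 = 8.870 m.

8.87 m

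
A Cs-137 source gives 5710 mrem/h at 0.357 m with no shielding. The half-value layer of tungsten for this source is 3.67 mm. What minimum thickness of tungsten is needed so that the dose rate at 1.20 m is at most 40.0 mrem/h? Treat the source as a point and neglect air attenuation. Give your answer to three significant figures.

13.4 mm

At 1.20 m, distance alone gives (0.357/1.20)² = 0.08851, so 5710 × 0.08851 = 505.4 mrem/h.
Further attenuation needed: 505.4/40.0 = 12.63.
n = log₂(12.63) = 3.659 half-value layers.
Thickness = 3.659 × 3.67 mm = 13.43 mm.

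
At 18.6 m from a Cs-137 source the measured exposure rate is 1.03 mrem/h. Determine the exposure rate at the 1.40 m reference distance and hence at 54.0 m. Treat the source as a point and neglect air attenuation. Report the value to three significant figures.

By the inverse-square law,
At 1.40 m: 1.03 × (18.6/1.40)² = 1.03 × 176.5 = 181.8 mrem/h
At 54.0 m: 181.8 × (1.40/54.0)² = 181.8 × 0.0006722 = 0.1222 mrem/h.

182 mrem/h; 0.122 mrem/h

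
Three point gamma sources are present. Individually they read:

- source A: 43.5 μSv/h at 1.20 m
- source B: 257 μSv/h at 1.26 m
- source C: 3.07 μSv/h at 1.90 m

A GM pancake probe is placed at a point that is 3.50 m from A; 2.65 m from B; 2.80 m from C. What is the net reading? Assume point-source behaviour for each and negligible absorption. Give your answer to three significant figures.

64.6 μSv/h

By superposition, sum each source's inverse-square contribution:
A: 43.5 × (1.20/3.50)² = 5.113 μSv/h
B: 257 × (1.26/2.65)² = 58.10 μSv/h
C: 3.07 × (1.90/2.80)² = 1.414 μSv/h
Total = 5.113 + 58.10 + 1.414 = 64.63 μSv/h.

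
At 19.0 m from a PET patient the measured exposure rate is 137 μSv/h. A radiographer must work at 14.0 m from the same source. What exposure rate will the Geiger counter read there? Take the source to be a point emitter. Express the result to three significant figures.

Using I₁d₁² = I₂d₂², scaling from 19.0 m to 14.0 m:
137 × (19.0/14.0)² = 137 × 1.842 = 252.4 μSv/h.

252 μSv/h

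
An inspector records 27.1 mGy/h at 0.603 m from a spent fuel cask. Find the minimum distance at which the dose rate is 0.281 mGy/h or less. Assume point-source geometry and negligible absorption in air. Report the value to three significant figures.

5.92 m

By the inverse-square law, d₂ = d₁·√(I₁/I₂).
I₁/I₂ = 27.1/0.281 = 96.44, so d₂ = 0.603 × √96.44 = 5.922 m.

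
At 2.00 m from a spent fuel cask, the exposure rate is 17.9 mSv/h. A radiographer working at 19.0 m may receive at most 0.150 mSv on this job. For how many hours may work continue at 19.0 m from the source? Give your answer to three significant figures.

0.756 h

Applying the 1/r² law, rate at 19.0 m:
17.9 × (2.00/19.0)² = 17.9 × 0.01108 = 0.1983 mSv/h.
Stay time = 0.150 mSv ÷ 0.1983 mSv/h = 0.7564 h.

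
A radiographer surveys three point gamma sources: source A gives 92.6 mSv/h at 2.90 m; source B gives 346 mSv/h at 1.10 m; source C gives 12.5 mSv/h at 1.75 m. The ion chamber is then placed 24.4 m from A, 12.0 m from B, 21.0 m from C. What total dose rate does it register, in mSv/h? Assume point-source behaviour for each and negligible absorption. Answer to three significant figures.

4.30 mSv/h

By superposition, sum each source's inverse-square contribution:
A: 92.6 × (2.90/24.4)² = 1.308 mSv/h
B: 346 × (1.10/12.0)² = 2.907 mSv/h
C: 12.5 × (1.75/21.0)² = 0.08681 mSv/h
Total = 1.308 + 2.907 + 0.08681 = 4.302 mSv/h.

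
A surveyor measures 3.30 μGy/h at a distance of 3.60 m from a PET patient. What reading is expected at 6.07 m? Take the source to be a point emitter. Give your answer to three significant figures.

1.16 μGy/h

Using I₁d₁² = I₂d₂², the rate at 6.07 m is
3.30 × (3.60/6.07)² = 3.30 × 0.3517 = 1.161 μGy/h.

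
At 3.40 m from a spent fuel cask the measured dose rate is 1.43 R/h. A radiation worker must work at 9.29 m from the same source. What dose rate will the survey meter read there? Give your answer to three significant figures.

Intensity scales as (d₁/d₂)², so scaling from 3.40 m to 9.29 m:
1.43 × (3.40/9.29)² = 1.43 × 0.1339 = 0.1915 R/h.

0.192 R/h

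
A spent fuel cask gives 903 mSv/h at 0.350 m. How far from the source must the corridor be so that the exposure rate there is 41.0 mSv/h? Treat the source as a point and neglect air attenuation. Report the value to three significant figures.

1.64 m

Using I₁d₁² = I₂d₂², d₂ = d₁·√(I₁/I₂).
I₁/I₂ = 903/41.0 = 22.02, so d₂ = 0.350 × √22.02 = 1.642 m.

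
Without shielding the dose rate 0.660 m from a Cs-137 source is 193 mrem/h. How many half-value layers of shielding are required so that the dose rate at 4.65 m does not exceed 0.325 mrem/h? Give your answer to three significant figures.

At 4.65 m, distance alone gives 193 × (0.660/4.65)² = 193 × 0.02015 = 3.889 mrem/h.
Further attenuation needed: 3.889/0.325 = 11.97.
n = log₂(11.97) = 3.581 half-value layers.

3.58 half-value layers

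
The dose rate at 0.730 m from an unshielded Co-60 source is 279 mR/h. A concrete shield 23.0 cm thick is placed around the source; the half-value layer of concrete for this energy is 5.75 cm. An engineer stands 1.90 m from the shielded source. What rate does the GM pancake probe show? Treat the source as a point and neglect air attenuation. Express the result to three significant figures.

2.57 mR/h

Distance alone: 279 × (0.730/1.90)² = 279 × 0.1476 = 41.18 mR/h.
Shield: 23.0/5.75 = 4.000 half-value layers → attenuation 2^(−4.000) = 0.06250.
Combined: 41.18 × 0.06250 = 2.574 mR/h.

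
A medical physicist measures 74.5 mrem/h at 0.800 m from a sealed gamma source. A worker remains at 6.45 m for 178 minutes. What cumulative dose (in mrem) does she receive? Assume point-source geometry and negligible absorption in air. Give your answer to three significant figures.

3.40 mrem

Since intensity falls as 1/r², rate at 6.45 m:
(0.800/6.45)² = 0.01538, so 74.5 × 0.01538 = 1.146 mrem/h.
Dose = rate × time = 1.146 mrem/h × 2.967 h = 3.400 mrem.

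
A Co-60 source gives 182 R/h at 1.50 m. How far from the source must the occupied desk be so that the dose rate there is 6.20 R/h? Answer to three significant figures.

Using I₁d₁² = I₂d₂², d₂ = d₁·√(I₁/I₂).
I₁/I₂ = 182/6.20 = 29.35, so d₂ = 1.50 × √29.35 = 8.126 m.

8.13 m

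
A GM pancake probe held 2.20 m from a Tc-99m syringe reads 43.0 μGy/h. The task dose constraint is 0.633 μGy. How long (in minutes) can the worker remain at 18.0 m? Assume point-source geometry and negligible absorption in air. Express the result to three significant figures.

59.1 min

Applying the 1/r² law, rate at 18.0 m:
43.0 × (2.20/18.0)² = 43.0 × 0.01494 = 0.6424 μGy/h.
Stay time = 0.633 μGy ÷ 0.6424 μGy/h = 0.9854 h = 59.12 min.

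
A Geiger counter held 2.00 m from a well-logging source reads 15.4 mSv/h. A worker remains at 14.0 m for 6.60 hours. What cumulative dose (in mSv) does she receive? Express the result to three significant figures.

2.07 mSv

Since intensity falls as 1/r², rate at 14.0 m:
(2.00/14.0)² = 0.02041, so 15.4 × 0.02041 = 0.3143 mSv/h.
Dose = rate × time = 0.3143 mSv/h × 6.600 h = 2.074 mSv.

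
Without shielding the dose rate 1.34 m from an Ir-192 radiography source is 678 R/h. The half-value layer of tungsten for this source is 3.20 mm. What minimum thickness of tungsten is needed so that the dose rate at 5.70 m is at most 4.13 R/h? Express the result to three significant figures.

At 5.70 m, distance alone gives (1.34/5.70)² = 0.05527, so 678 × 0.05527 = 37.47 R/h.
Further attenuation needed: 37.47/4.13 = 9.073.
n = log₂(9.073) = 3.182 half-value layers.
Thickness = 3.182 × 3.20 mm = 10.18 mm.

10.2 mm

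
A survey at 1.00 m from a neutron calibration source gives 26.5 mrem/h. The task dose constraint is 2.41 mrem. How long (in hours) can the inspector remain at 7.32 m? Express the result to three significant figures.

4.87 h

Using I₁d₁² = I₂d₂², rate at 7.32 m:
26.5 × (1.00/7.32)² = 26.5 × 0.01866 = 0.4945 mrem/h.
Stay time = 2.41 mrem ÷ 0.4945 mrem/h = 4.874 h.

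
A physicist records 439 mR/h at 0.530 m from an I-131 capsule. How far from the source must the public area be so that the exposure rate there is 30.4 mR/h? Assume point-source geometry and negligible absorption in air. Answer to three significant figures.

2.01 m

Since intensity falls as 1/r², d₂ = d₁·√(I₁/I₂).
I₁/I₂ = 439/30.4 = 14.44, so d₂ = 0.530 × √14.44 = 2.014 m.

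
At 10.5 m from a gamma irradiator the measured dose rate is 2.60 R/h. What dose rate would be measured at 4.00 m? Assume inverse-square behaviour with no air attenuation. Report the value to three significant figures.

17.9 R/h

Intensity scales as (d₁/d₂)², so scaling from 10.5 m to 4.00 m:
2.60 × (10.5/4.00)² = 2.60 × 6.891 = 17.92 R/h.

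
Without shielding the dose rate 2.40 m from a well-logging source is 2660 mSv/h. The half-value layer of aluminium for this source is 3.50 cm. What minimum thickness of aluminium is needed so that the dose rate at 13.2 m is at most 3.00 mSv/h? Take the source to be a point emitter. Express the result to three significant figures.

17.1 cm

At 13.2 m, distance alone gives 2660 × (2.40/13.2)² = 2660 × 0.03306 = 87.94 mSv/h.
Further attenuation needed: 87.94/3.00 = 29.31.
n = log₂(29.31) = 4.873 half-value layers.
Thickness = 4.873 × 3.50 cm = 17.06 cm.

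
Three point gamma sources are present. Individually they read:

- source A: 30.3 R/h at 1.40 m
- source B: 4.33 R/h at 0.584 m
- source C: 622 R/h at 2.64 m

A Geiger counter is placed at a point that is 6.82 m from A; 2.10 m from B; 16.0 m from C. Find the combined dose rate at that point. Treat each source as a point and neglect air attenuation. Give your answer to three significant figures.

Each source contributes Iᵢ·(dᵢ/rᵢ)²; contributions add.
A: 30.3 × (1.40/6.82)² = 1.277 R/h
B: 4.33 × (0.584/2.10)² = 0.3349 R/h
C: 622 × (2.64/16.0)² = 16.93 R/h
Total = 1.277 + 0.3349 + 16.93 = 18.54 R/h.

18.5 R/h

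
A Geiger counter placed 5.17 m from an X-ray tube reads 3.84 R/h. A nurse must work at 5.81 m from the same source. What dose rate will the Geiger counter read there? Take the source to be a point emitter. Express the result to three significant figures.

3.04 R/h

Since intensity falls as 1/r², scaling from 5.17 m to 5.81 m:
(5.17/5.81)² = 0.7918, so 3.84 × 0.7918 = 3.041 R/h.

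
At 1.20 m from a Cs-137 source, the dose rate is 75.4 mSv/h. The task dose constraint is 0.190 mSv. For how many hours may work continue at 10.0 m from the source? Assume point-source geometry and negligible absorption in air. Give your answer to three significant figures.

Applying the 1/r² law, rate at 10.0 m:
(1.20/10.0)² = 0.01440, so 75.4 × 0.01440 = 1.086 mSv/h.
Stay time = 0.190 mSv ÷ 1.086 mSv/h = 0.1750 h.

0.175 h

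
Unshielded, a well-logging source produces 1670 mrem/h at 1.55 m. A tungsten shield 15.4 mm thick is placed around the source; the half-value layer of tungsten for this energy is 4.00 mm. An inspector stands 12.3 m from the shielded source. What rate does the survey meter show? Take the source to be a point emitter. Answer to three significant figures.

Distance alone: 1670 × (1.55/12.3)² = 1670 × 0.01588 = 26.52 mrem/h.
Shield: 15.4/4.00 = 3.850 half-value layers → attenuation 2^(−3.850) = 0.06935.
Combined: 26.52 × 0.06935 = 1.839 mrem/h.

1.84 mrem/h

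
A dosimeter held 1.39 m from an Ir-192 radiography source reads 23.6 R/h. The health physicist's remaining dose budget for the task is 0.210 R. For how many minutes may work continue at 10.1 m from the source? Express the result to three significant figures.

Intensity scales as (d₁/d₂)², so rate at 10.1 m:
(1.39/10.1)² = 0.01894, so 23.6 × 0.01894 = 0.4470 R/h.
Stay time = 0.210 R ÷ 0.4470 R/h = 0.4698 h = 28.19 min.

28.2 min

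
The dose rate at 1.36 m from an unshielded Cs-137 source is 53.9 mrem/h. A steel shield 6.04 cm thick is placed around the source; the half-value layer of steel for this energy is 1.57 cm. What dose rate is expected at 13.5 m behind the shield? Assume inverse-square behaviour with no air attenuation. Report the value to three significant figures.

0.0380 mrem/h

Distance alone: 53.9 × (1.36/13.5)² = 53.9 × 0.01015 = 0.5471 mrem/h.
Shield: 6.04/1.57 = 3.847 half-value layers → attenuation 2^(−3.847) = 0.06949.
Combined: 0.5471 × 0.06949 = 0.03802 mrem/h.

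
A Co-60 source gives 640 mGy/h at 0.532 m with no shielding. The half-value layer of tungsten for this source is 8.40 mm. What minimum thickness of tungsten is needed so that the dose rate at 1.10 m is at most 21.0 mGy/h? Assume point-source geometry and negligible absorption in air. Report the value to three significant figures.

At 1.10 m, distance alone gives (0.532/1.10)² = 0.2339, so 640 × 0.2339 = 149.7 mGy/h.
Further attenuation needed: 149.7/21.0 = 7.129.
n = log₂(7.129) = 2.834 half-value layers.
Thickness = 2.834 × 8.40 mm = 23.81 mm.

23.8 mm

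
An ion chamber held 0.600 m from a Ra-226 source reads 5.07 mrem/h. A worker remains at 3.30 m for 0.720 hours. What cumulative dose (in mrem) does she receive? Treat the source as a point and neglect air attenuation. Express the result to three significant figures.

0.121 mrem

Since intensity falls as 1/r², rate at 3.30 m:
5.07 × (0.600/3.30)² = 5.07 × 0.03306 = 0.1676 mrem/h.
Dose = rate × time = 0.1676 mrem/h × 0.7200 h = 0.1207 mrem.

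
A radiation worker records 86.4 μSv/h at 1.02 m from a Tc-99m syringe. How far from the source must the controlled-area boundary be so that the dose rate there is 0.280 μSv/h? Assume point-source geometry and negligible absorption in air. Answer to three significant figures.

17.9 m

Using I₁d₁² = I₂d₂², d₂ = d₁·√(I₁/I₂).
I₁/I₂ = 86.4/0.280 = 308.6, so d₂ = 1.02 × √308.6 = 17.92 m.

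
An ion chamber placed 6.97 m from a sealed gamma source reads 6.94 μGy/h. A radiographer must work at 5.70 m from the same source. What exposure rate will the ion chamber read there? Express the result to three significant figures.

10.4 μGy/h

Intensity scales as (d₁/d₂)², so scaling from 6.97 m to 5.70 m:
6.94 × (6.97/5.70)² = 6.94 × 1.495 = 10.38 μGy/h.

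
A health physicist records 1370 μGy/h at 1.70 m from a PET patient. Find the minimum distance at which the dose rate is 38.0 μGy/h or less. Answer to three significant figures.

10.2 m

Since intensity falls as 1/r², d₂ = d₁·√(I₁/I₂).
I₁/I₂ = 1370/38.0 = 36.05, so d₂ = 1.70 × √36.05 = 10.21 m.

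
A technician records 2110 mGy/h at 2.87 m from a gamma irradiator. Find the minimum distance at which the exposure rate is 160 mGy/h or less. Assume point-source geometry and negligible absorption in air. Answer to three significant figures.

10.4 m

By the inverse-square law, d₂ = d₁·√(I₁/I₂).
I₁/I₂ = 2110/160 = 13.19, so d₂ = 2.87 × √13.19 = 10.42 m.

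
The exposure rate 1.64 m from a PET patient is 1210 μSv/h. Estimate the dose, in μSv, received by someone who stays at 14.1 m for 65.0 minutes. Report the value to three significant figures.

17.7 μSv

Intensity scales as (d₁/d₂)², so rate at 14.1 m:
(1.64/14.1)² = 0.01353, so 1210 × 0.01353 = 16.37 μSv/h.
Dose = rate × time = 16.37 μSv/h × 1.083 h = 17.73 μSv.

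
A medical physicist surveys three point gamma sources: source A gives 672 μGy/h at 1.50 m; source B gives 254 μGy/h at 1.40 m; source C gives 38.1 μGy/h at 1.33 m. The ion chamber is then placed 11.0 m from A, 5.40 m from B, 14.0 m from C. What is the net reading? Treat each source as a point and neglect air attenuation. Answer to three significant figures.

29.9 μGy/h

Each source contributes Iᵢ·(dᵢ/rᵢ)²; contributions add.
A: 672 × (1.50/11.0)² = 12.50 μGy/h
B: 254 × (1.40/5.40)² = 17.07 μGy/h
C: 38.1 × (1.33/14.0)² = 0.3439 μGy/h
Total = 12.50 + 17.07 + 0.3439 = 29.91 μGy/h.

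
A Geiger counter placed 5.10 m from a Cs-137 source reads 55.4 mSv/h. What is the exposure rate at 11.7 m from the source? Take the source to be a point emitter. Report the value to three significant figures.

Since intensity falls as 1/r², scaling from 5.10 m to 11.7 m:
55.4 × (5.10/11.7)² = 55.4 × 0.1900 = 10.53 mSv/h.

10.5 mSv/h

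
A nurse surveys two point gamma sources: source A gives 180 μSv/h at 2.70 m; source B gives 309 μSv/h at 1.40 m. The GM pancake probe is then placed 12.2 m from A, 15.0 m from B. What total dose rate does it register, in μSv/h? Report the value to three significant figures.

By superposition, sum each source's inverse-square contribution:
A: 180 × (2.70/12.2)² = 8.816 μSv/h
B: 309 × (1.40/15.0)² = 2.692 μSv/h
Total = 8.816 + 2.692 = 11.51 μSv/h.

11.5 μSv/h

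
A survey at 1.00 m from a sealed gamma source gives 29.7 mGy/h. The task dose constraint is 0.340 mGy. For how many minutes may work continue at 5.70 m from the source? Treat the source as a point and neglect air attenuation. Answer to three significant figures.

22.3 min

Applying the 1/r² law, rate at 5.70 m:
(1.00/5.70)² = 0.03078, so 29.7 × 0.03078 = 0.9142 mGy/h.
Stay time = 0.340 mGy ÷ 0.9142 mGy/h = 0.3719 h = 22.31 min.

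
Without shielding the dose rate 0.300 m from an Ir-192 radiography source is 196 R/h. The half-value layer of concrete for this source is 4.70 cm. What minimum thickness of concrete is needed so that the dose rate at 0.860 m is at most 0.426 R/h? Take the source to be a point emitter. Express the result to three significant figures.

At 0.860 m, distance alone gives (0.300/0.860)² = 0.1217, so 196 × 0.1217 = 23.85 R/h.
Further attenuation needed: 23.85/0.426 = 55.99.
n = log₂(55.99) = 5.807 half-value layers.
Thickness = 5.807 × 4.70 cm = 27.29 cm.

27.3 cm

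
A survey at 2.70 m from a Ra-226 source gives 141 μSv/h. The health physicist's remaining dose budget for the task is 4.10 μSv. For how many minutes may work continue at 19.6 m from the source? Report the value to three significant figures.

Applying the 1/r² law, rate at 19.6 m:
141 × (2.70/19.6)² = 141 × 0.01898 = 2.676 μSv/h.
Stay time = 4.10 μSv ÷ 2.676 μSv/h = 1.532 h = 91.92 min.

91.9 min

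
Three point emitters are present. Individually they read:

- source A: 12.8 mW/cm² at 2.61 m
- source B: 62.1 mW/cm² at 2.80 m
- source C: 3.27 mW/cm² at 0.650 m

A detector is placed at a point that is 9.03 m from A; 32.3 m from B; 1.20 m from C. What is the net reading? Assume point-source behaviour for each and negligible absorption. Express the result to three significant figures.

By superposition, sum each source's inverse-square contribution:
A: 12.8 × (2.61/9.03)² = 1.069 mW/cm²
B: 62.1 × (2.80/32.3)² = 0.4667 mW/cm²
C: 3.27 × (0.650/1.20)² = 0.9594 mW/cm²
Total = 1.069 + 0.4667 + 0.9594 = 2.495 mW/cm².

2.50 mW/cm²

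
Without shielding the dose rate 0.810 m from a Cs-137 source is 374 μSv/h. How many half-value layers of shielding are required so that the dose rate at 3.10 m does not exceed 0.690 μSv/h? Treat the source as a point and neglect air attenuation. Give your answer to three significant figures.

5.21 half-value layers

At 3.10 m, distance alone gives (0.810/3.10)² = 0.06827, so 374 × 0.06827 = 25.53 μSv/h.
Further attenuation needed: 25.53/0.690 = 37.00.
n = log₂(37.00) = 5.209 half-value layers.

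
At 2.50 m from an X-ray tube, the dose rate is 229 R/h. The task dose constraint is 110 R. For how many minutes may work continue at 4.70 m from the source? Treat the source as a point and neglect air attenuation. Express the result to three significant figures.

By the inverse-square law, rate at 4.70 m:
229 × (2.50/4.70)² = 229 × 0.2829 = 64.78 R/h.
Stay time = 110 R ÷ 64.78 R/h = 1.698 h = 101.9 min.

102 min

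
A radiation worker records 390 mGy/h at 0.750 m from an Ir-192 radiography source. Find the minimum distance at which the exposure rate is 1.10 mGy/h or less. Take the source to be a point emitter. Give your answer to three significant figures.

Intensity scales as (d₁/d₂)², so d₂ = d₁·√(I₁/I₂).
I₁/I₂ = 390/1.10 = 354.5, so d₂ = 0.750 × √354.5 = 14.12 m.

14.1 m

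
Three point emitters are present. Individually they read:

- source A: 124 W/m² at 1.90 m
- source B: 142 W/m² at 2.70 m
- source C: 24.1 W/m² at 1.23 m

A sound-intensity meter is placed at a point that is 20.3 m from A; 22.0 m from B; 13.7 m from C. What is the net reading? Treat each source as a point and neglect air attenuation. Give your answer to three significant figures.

By superposition, sum each source's inverse-square contribution:
A: 124 × (1.90/20.3)² = 1.086 W/m²
B: 142 × (2.70/22.0)² = 2.139 W/m²
C: 24.1 × (1.23/13.7)² = 0.1943 W/m²
Total = 1.086 + 2.139 + 0.1943 = 3.419 W/m².

3.42 W/m²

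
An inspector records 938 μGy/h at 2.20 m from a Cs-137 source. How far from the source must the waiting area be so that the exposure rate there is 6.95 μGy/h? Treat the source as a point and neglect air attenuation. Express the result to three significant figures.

Since intensity falls as 1/r², d₂ = d₁·√(I₁/I₂).
I₁/I₂ = 938/6.95 = 135.0, so d₂ = 2.20 × √135.0 = 25.56 m.

25.6 m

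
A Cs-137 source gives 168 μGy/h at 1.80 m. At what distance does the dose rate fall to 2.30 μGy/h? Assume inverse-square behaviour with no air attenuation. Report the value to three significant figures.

By the inverse-square law, d₂ = d₁·√(I₁/I₂).
I₁/I₂ = 168/2.30 = 73.04, so d₂ = 1.80 × √73.04 = 15.38 m.

15.4 m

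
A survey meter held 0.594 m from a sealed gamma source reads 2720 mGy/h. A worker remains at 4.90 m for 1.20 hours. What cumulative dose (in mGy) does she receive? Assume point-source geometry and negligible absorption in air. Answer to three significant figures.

Applying the 1/r² law, rate at 4.90 m:
(0.594/4.90)² = 0.01470, so 2720 × 0.01470 = 39.98 mGy/h.
Dose = rate × time = 39.98 mGy/h × 1.200 h = 47.98 mGy.

48.0 mGy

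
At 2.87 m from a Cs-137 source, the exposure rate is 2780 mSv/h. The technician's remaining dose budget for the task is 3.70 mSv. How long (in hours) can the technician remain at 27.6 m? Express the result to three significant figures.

Intensity scales as (d₁/d₂)², so rate at 27.6 m:
2780 × (2.87/27.6)² = 2780 × 0.01081 = 30.05 mSv/h.
Stay time = 3.70 mSv ÷ 30.05 mSv/h = 0.1231 h.

0.123 h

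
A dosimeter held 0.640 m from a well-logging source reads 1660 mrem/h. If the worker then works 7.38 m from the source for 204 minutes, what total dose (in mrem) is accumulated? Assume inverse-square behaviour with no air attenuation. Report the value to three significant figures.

Intensity scales as (d₁/d₂)², so rate at 7.38 m:
(0.640/7.38)² = 0.007521, so 1660 × 0.007521 = 12.48 mrem/h.
Dose = rate × time = 12.48 mrem/h × 3.400 h = 42.43 mrem.

42.4 mrem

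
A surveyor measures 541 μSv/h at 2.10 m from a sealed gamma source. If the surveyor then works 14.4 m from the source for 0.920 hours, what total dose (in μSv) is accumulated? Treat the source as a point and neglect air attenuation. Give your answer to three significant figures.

10.6 μSv

Since intensity falls as 1/r², rate at 14.4 m:
541 × (2.10/14.4)² = 541 × 0.02127 = 11.51 μSv/h.
Dose = rate × time = 11.51 μSv/h × 0.9200 h = 10.59 μSv.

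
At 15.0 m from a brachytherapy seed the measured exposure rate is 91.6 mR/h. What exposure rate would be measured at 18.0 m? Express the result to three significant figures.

63.6 mR/h

Using I₁d₁² = I₂d₂², scaling from 15.0 m to 18.0 m:
91.6 × (15.0/18.0)² = 91.6 × 0.6944 = 63.61 mR/h.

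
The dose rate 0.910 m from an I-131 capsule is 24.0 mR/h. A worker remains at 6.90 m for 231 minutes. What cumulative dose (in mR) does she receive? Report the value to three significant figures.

Since intensity falls as 1/r², rate at 6.90 m:
(0.910/6.90)² = 0.01739, so 24.0 × 0.01739 = 0.4174 mR/h.
Dose = rate × time = 0.4174 mR/h × 3.850 h = 1.607 mR.

1.61 mR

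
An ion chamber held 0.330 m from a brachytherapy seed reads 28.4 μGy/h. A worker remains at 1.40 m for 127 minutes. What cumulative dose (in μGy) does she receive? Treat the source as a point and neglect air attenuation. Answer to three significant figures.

3.34 μGy

Using I₁d₁² = I₂d₂², rate at 1.40 m:
28.4 × (0.330/1.40)² = 28.4 × 0.05556 = 1.578 μGy/h.
Dose = rate × time = 1.578 μGy/h × 2.117 h = 3.341 μGy.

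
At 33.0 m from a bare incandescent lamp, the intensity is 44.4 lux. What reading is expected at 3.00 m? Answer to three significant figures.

5370 lux

Using I₁d₁² = I₂d₂², the rate at 3.00 m is
(33.0/3.00)² = 121.0, so 44.4 × 121.0 = 5372 lux.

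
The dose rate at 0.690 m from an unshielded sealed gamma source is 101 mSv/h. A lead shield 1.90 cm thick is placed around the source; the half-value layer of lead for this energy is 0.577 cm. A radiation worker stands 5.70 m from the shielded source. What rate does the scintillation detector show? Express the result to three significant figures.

Distance alone: 101 × (0.690/5.70)² = 101 × 0.01465 = 1.480 mSv/h.
Shield: 1.90/0.577 = 3.293 half-value layers → attenuation 2^(−3.293) = 0.1020.
Combined: 1.480 × 0.1020 = 0.1510 mSv/h.

0.151 mSv/h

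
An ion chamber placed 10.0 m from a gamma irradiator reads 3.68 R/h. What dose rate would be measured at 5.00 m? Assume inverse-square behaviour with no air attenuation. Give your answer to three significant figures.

14.7 R/h

Intensity scales as (d₁/d₂)², so scaling from 10.0 m to 5.00 m:
3.68 × (10.0/5.00)² = 3.68 × 4.000 = 14.72 R/h.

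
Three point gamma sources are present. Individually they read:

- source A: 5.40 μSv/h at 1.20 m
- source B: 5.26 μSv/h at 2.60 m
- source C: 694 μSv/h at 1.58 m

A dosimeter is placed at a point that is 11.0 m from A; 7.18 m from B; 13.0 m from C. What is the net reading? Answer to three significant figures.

Each source contributes Iᵢ·(dᵢ/rᵢ)²; contributions add.
A: 5.40 × (1.20/11.0)² = 0.06426 μSv/h
B: 5.26 × (2.60/7.18)² = 0.6897 μSv/h
C: 694 × (1.58/13.0)² = 10.25 μSv/h
Total = 0.06426 + 0.6897 + 10.25 = 11.00 μSv/h.

11.0 μSv/h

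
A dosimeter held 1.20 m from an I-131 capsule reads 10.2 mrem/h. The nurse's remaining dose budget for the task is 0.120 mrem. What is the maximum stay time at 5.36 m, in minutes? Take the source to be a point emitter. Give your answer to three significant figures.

Since intensity falls as 1/r², rate at 5.36 m:
(1.20/5.36)² = 0.05012, so 10.2 × 0.05012 = 0.5112 mrem/h.
Stay time = 0.120 mrem ÷ 0.5112 mrem/h = 0.2347 h = 14.08 min.

14.1 min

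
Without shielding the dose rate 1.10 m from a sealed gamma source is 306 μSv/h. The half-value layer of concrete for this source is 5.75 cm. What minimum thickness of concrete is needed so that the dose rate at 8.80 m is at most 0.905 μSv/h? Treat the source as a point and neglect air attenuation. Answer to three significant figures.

13.8 cm

At 8.80 m, distance alone gives (1.10/8.80)² = 0.01562, so 306 × 0.01562 = 4.780 μSv/h.
Further attenuation needed: 4.780/0.905 = 5.282.
n = log₂(5.282) = 2.401 half-value layers.
Thickness = 2.401 × 5.75 cm = 13.81 cm.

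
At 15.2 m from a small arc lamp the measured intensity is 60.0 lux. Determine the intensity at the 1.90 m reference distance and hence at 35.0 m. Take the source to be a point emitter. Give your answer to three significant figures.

3840 lux; 11.3 lux

Since intensity falls as 1/r²,
At 1.90 m: 60.0 × (15.2/1.90)² = 60.0 × 64.00 = 3840 lux
At 35.0 m: (1.90/35.0)² = 0.002947, so 3840 × 0.002947 = 11.32 lux.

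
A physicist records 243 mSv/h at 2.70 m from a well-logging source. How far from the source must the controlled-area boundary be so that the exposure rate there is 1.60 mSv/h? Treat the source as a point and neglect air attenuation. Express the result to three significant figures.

By the inverse-square law, d₂ = d₁·√(I₁/I₂).
I₁/I₂ = 243/1.60 = 151.9, so d₂ = 2.70 × √151.9 = 33.28 m.

33.3 m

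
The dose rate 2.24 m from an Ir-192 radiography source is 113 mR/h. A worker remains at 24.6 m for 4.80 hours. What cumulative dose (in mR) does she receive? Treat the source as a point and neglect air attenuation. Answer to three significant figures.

4.50 mR

Applying the 1/r² law, rate at 24.6 m:
113 × (2.24/24.6)² = 113 × 0.008291 = 0.9369 mR/h.
Dose = rate × time = 0.9369 mR/h × 4.800 h = 4.497 mR.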